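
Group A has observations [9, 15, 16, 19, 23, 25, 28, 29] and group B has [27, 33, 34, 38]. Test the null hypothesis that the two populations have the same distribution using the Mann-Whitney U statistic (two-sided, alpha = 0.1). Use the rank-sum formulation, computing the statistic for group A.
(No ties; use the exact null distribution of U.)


Step 1: Combine and sort all 12 observations; assign midranks.
sorted (value, group): (9,X), (15,X), (16,X), (19,X), (23,X), (25,X), (27,Y), (28,X), (29,X), (33,Y), (34,Y), (38,Y)
ranks: 9->1, 15->2, 16->3, 19->4, 23->5, 25->6, 27->7, 28->8, 29->9, 33->10, 34->11, 38->12
Step 2: Rank sum for X: R1 = 1 + 2 + 3 + 4 + 5 + 6 + 8 + 9 = 38.
Step 3: U_X = R1 - n1(n1+1)/2 = 38 - 8*9/2 = 38 - 36 = 2.
       U_Y = n1*n2 - U_X = 32 - 2 = 30.
Step 4: No ties, so the exact null distribution of U (based on enumerating the C(12,8) = 495 equally likely rank assignments) gives the two-sided p-value.
Step 5: p-value = 0.016162; compare to alpha = 0.1. reject H0.

U_X = 2, p = 0.016162, reject H0 at alpha = 0.1.


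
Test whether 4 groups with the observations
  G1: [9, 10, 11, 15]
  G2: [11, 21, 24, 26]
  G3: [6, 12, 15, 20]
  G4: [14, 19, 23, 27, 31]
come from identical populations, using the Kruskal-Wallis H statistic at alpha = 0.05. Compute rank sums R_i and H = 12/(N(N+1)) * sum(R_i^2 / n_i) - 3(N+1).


Step 1: Combine all N = 17 observations and assign midranks.
sorted (value, group, rank): (6,G3,1), (9,G1,2), (10,G1,3), (11,G1,4.5), (11,G2,4.5), (12,G3,6), (14,G4,7), (15,G1,8.5), (15,G3,8.5), (19,G4,10), (20,G3,11), (21,G2,12), (23,G4,13), (24,G2,14), (26,G2,15), (27,G4,16), (31,G4,17)
Step 2: Sum ranks within each group.
R_1 = 18 (n_1 = 4)
R_2 = 45.5 (n_2 = 4)
R_3 = 26.5 (n_3 = 4)
R_4 = 63 (n_4 = 5)
Step 3: H = 12/(N(N+1)) * sum(R_i^2/n_i) - 3(N+1)
     = 12/(17*18) * (18^2/4 + 45.5^2/4 + 26.5^2/4 + 63^2/5) - 3*18
     = 0.039216 * 1567.92 - 54
     = 7.487255.
Step 4: Ties present; correction factor C = 1 - 12/(17^3 - 17) = 0.997549. Corrected H = 7.487255 / 0.997549 = 7.505651.
Step 5: Under H0, H ~ chi^2(3); p-value = 0.057413.
Step 6: alpha = 0.05. fail to reject H0.

H = 7.5057, df = 3, p = 0.057413, fail to reject H0.


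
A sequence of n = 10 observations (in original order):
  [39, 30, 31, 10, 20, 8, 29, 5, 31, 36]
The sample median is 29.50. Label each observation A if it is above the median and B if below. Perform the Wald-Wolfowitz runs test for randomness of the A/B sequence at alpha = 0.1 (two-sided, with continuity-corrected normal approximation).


Step 1: Compute median = 29.50; label A = above, B = below.
Labels in order: AAABBBBBAA  (n_A = 5, n_B = 5)
Step 2: Count runs R = 3.
Step 3: Under H0 (random ordering), E[R] = 2*n_A*n_B/(n_A+n_B) + 1 = 2*5*5/10 + 1 = 6.0000.
        Var[R] = 2*n_A*n_B*(2*n_A*n_B - n_A - n_B) / ((n_A+n_B)^2 * (n_A+n_B-1)) = 2000/900 = 2.2222.
        SD[R] = 1.4907.
Step 4: Continuity-corrected z = (R + 0.5 - E[R]) / SD[R] = (3 + 0.5 - 6.0000) / 1.4907 = -1.6771.
Step 5: Two-sided p-value via normal approximation = 2*(1 - Phi(|z|)) = 0.093533.
Step 6: alpha = 0.1. reject H0.

R = 3, z = -1.6771, p = 0.093533, reject H0.


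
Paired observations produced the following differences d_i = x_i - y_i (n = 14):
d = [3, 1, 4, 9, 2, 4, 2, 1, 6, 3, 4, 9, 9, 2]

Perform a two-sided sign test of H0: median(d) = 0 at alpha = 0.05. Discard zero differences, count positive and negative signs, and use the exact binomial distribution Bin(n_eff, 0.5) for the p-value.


Step 1: Discard zero differences. Original n = 14; n_eff = number of nonzero differences = 14.
Nonzero differences (with sign): +3, +1, +4, +9, +2, +4, +2, +1, +6, +3, +4, +9, +9, +2
Step 2: Count signs: positive = 14, negative = 0.
Step 3: Under H0: P(positive) = 0.5, so the number of positives S ~ Bin(14, 0.5).
Step 4: Two-sided exact p-value = sum of Bin(14,0.5) probabilities at or below the observed probability = 0.000122.
Step 5: alpha = 0.05. reject H0.

n_eff = 14, pos = 14, neg = 0, p = 0.000122, reject H0.


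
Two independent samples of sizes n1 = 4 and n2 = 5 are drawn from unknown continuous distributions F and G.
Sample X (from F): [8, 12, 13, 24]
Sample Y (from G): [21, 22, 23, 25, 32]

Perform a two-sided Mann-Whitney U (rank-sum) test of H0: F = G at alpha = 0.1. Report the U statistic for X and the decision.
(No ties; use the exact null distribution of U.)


Step 1: Combine and sort all 9 observations; assign midranks.
sorted (value, group): (8,X), (12,X), (13,X), (21,Y), (22,Y), (23,Y), (24,X), (25,Y), (32,Y)
ranks: 8->1, 12->2, 13->3, 21->4, 22->5, 23->6, 24->7, 25->8, 32->9
Step 2: Rank sum for X: R1 = 1 + 2 + 3 + 7 = 13.
Step 3: U_X = R1 - n1(n1+1)/2 = 13 - 4*5/2 = 13 - 10 = 3.
       U_Y = n1*n2 - U_X = 20 - 3 = 17.
Step 4: No ties, so the exact null distribution of U (based on enumerating the C(9,4) = 126 equally likely rank assignments) gives the two-sided p-value.
Step 5: p-value = 0.111111; compare to alpha = 0.1. fail to reject H0.

U_X = 3, p = 0.111111, fail to reject H0 at alpha = 0.1.


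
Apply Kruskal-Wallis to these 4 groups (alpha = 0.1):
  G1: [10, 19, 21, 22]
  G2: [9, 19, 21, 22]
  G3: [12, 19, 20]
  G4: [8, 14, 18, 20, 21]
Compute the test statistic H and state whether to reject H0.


Step 1: Combine all N = 16 observations and assign midranks.
sorted (value, group, rank): (8,G4,1), (9,G2,2), (10,G1,3), (12,G3,4), (14,G4,5), (18,G4,6), (19,G1,8), (19,G2,8), (19,G3,8), (20,G3,10.5), (20,G4,10.5), (21,G1,13), (21,G2,13), (21,G4,13), (22,G1,15.5), (22,G2,15.5)
Step 2: Sum ranks within each group.
R_1 = 39.5 (n_1 = 4)
R_2 = 38.5 (n_2 = 4)
R_3 = 22.5 (n_3 = 3)
R_4 = 35.5 (n_4 = 5)
Step 3: H = 12/(N(N+1)) * sum(R_i^2/n_i) - 3(N+1)
     = 12/(16*17) * (39.5^2/4 + 38.5^2/4 + 22.5^2/3 + 35.5^2/5) - 3*17
     = 0.044118 * 1181.42 - 51
     = 1.121691.
Step 4: Ties present; correction factor C = 1 - 60/(16^3 - 16) = 0.985294. Corrected H = 1.121691 / 0.985294 = 1.138433.
Step 5: Under H0, H ~ chi^2(3); p-value = 0.767805.
Step 6: alpha = 0.1. fail to reject H0.

H = 1.1384, df = 3, p = 0.767805, fail to reject H0.


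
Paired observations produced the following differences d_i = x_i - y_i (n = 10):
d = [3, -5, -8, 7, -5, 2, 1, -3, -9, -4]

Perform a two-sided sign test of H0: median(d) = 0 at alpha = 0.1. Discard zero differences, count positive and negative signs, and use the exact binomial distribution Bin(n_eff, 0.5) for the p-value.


Step 1: Discard zero differences. Original n = 10; n_eff = number of nonzero differences = 10.
Nonzero differences (with sign): +3, -5, -8, +7, -5, +2, +1, -3, -9, -4
Step 2: Count signs: positive = 4, negative = 6.
Step 3: Under H0: P(positive) = 0.5, so the number of positives S ~ Bin(10, 0.5).
Step 4: Two-sided exact p-value = sum of Bin(10,0.5) probabilities at or below the observed probability = 0.753906.
Step 5: alpha = 0.1. fail to reject H0.

n_eff = 10, pos = 4, neg = 6, p = 0.753906, fail to reject H0.


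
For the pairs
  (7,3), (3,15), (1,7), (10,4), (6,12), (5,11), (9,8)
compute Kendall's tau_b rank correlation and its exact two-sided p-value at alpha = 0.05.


Step 1: Enumerate the 21 unordered pairs (i,j) with i<j and classify each by sign(x_j-x_i) * sign(y_j-y_i).
  (1,2):dx=-4,dy=+12->D; (1,3):dx=-6,dy=+4->D; (1,4):dx=+3,dy=+1->C; (1,5):dx=-1,dy=+9->D
  (1,6):dx=-2,dy=+8->D; (1,7):dx=+2,dy=+5->C; (2,3):dx=-2,dy=-8->C; (2,4):dx=+7,dy=-11->D
  (2,5):dx=+3,dy=-3->D; (2,6):dx=+2,dy=-4->D; (2,7):dx=+6,dy=-7->D; (3,4):dx=+9,dy=-3->D
  (3,5):dx=+5,dy=+5->C; (3,6):dx=+4,dy=+4->C; (3,7):dx=+8,dy=+1->C; (4,5):dx=-4,dy=+8->D
  (4,6):dx=-5,dy=+7->D; (4,7):dx=-1,dy=+4->D; (5,6):dx=-1,dy=-1->C; (5,7):dx=+3,dy=-4->D
  (6,7):dx=+4,dy=-3->D
Step 2: C = 7, D = 14, total pairs = 21.
Step 3: tau = (C - D)/(n(n-1)/2) = (7 - 14)/21 = -0.333333.
Step 4: Exact two-sided p-value (enumerate n! = 5040 permutations of y under H0): p = 0.381349.
Step 5: alpha = 0.05. fail to reject H0.

tau_b = -0.3333 (C=7, D=14), p = 0.381349, fail to reject H0.


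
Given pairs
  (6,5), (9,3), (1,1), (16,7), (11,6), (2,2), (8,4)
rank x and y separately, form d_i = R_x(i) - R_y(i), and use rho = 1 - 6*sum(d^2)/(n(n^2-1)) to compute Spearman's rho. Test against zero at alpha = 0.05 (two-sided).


Step 1: Rank x and y separately (midranks; no ties here).
rank(x): 6->3, 9->5, 1->1, 16->7, 11->6, 2->2, 8->4
rank(y): 5->5, 3->3, 1->1, 7->7, 6->6, 2->2, 4->4
Step 2: d_i = R_x(i) - R_y(i); compute d_i^2.
  (3-5)^2=4, (5-3)^2=4, (1-1)^2=0, (7-7)^2=0, (6-6)^2=0, (2-2)^2=0, (4-4)^2=0
sum(d^2) = 8.
Step 3: rho = 1 - 6*8 / (7*(7^2 - 1)) = 1 - 48/336 = 0.857143.
Step 4: Under H0, t = rho * sqrt((n-2)/(1-rho^2)) = 3.7210 ~ t(5).
Step 5: Two-sided p-value from the t-distribution with 5 df = 0.013697.
Step 6: alpha = 0.05. reject H0.

rho = 0.8571, p = 0.013697, reject H0 at alpha = 0.05.


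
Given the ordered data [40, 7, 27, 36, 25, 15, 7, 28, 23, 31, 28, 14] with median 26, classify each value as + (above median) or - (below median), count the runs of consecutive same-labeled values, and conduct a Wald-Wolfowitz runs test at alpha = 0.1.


Step 1: Compute median = 26; label A = above, B = below.
Labels in order: ABAABBBABAAB  (n_A = 6, n_B = 6)
Step 2: Count runs R = 8.
Step 3: Under H0 (random ordering), E[R] = 2*n_A*n_B/(n_A+n_B) + 1 = 2*6*6/12 + 1 = 7.0000.
        Var[R] = 2*n_A*n_B*(2*n_A*n_B - n_A - n_B) / ((n_A+n_B)^2 * (n_A+n_B-1)) = 4320/1584 = 2.7273.
        SD[R] = 1.6514.
Step 4: Continuity-corrected z = (R - 0.5 - E[R]) / SD[R] = (8 - 0.5 - 7.0000) / 1.6514 = 0.3028.
Step 5: Two-sided p-value via normal approximation = 2*(1 - Phi(|z|)) = 0.762069.
Step 6: alpha = 0.1. fail to reject H0.

R = 8, z = 0.3028, p = 0.762069, fail to reject H0.


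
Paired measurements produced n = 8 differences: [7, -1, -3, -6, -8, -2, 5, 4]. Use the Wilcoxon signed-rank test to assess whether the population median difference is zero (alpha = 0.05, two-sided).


Step 1: Drop any zero differences (none here) and take |d_i|.
|d| = [7, 1, 3, 6, 8, 2, 5, 4]
Step 2: Midrank |d_i| (ties get averaged ranks).
ranks: |7|->7, |1|->1, |3|->3, |6|->6, |8|->8, |2|->2, |5|->5, |4|->4
Step 3: Attach original signs; sum ranks with positive sign and with negative sign.
W+ = 7 + 5 + 4 = 16
W- = 1 + 3 + 6 + 8 + 2 = 20
(Check: W+ + W- = 36 should equal n(n+1)/2 = 36.)
Step 4: Test statistic W = min(W+, W-) = 16.
Step 5: No ties, so the exact null distribution over the 2^8 = 256 sign assignments gives the two-sided p-value = 0.843750.
Step 6: alpha = 0.05. fail to reject H0.

W+ = 16, W- = 20, W = min = 16, p = 0.843750, fail to reject H0.


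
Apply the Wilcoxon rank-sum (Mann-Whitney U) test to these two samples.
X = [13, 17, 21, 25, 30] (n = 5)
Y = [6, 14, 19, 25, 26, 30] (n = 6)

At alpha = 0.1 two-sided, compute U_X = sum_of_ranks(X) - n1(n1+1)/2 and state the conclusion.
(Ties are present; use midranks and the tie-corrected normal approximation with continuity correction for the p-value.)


Step 1: Combine and sort all 11 observations; assign midranks.
sorted (value, group): (6,Y), (13,X), (14,Y), (17,X), (19,Y), (21,X), (25,X), (25,Y), (26,Y), (30,X), (30,Y)
ranks: 6->1, 13->2, 14->3, 17->4, 19->5, 21->6, 25->7.5, 25->7.5, 26->9, 30->10.5, 30->10.5
Step 2: Rank sum for X: R1 = 2 + 4 + 6 + 7.5 + 10.5 = 30.
Step 3: U_X = R1 - n1(n1+1)/2 = 30 - 5*6/2 = 30 - 15 = 15.
       U_Y = n1*n2 - U_X = 30 - 15 = 15.
Step 4: Ties are present, so use the tie-corrected normal approximation (with continuity correction) for the p-value.
Step 5: p-value = 1.000000; compare to alpha = 0.1. fail to reject H0.

U_X = 15, p = 1.000000, fail to reject H0 at alpha = 0.1.


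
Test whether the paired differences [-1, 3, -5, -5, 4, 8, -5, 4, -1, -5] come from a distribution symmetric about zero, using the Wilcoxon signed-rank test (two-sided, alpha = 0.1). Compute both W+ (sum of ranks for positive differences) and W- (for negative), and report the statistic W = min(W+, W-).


Step 1: Drop any zero differences (none here) and take |d_i|.
|d| = [1, 3, 5, 5, 4, 8, 5, 4, 1, 5]
Step 2: Midrank |d_i| (ties get averaged ranks).
ranks: |1|->1.5, |3|->3, |5|->7.5, |5|->7.5, |4|->4.5, |8|->10, |5|->7.5, |4|->4.5, |1|->1.5, |5|->7.5
Step 3: Attach original signs; sum ranks with positive sign and with negative sign.
W+ = 3 + 4.5 + 10 + 4.5 = 22
W- = 1.5 + 7.5 + 7.5 + 7.5 + 1.5 + 7.5 = 33
(Check: W+ + W- = 55 should equal n(n+1)/2 = 55.)
Step 4: Test statistic W = min(W+, W-) = 22.
Step 5: Ties in |d|, so use the tie-corrected normal approximation.
        E[W] = n(n+1)/4 = 10*11/4 = 27.5.
        Tie groups: |d|=1 (t=2), |d|=4 (t=2), |d|=5 (t=4); sum(t^3 - t) = 72.
        Var[W] = n(n+1)(2n+1)/24 - sum(t^3-t)/48 = 2310/24 - 72/48 = 94.75.
        z = (W - E[W]) / sqrt(Var[W]) = (22 - 27.5) / 9.7340 = -0.5650.
        Two-sided p = 2*Phi(z) = 0.572052.
Step 6: alpha = 0.1. fail to reject H0.

W+ = 22, W- = 33, W = min = 22, p = 0.572052, fail to reject H0.


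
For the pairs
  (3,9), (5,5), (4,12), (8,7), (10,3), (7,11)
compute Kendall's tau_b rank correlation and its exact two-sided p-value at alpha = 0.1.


Step 1: Enumerate the 15 unordered pairs (i,j) with i<j and classify each by sign(x_j-x_i) * sign(y_j-y_i).
  (1,2):dx=+2,dy=-4->D; (1,3):dx=+1,dy=+3->C; (1,4):dx=+5,dy=-2->D; (1,5):dx=+7,dy=-6->D
  (1,6):dx=+4,dy=+2->C; (2,3):dx=-1,dy=+7->D; (2,4):dx=+3,dy=+2->C; (2,5):dx=+5,dy=-2->D
  (2,6):dx=+2,dy=+6->C; (3,4):dx=+4,dy=-5->D; (3,5):dx=+6,dy=-9->D; (3,6):dx=+3,dy=-1->D
  (4,5):dx=+2,dy=-4->D; (4,6):dx=-1,dy=+4->D; (5,6):dx=-3,dy=+8->D
Step 2: C = 4, D = 11, total pairs = 15.
Step 3: tau = (C - D)/(n(n-1)/2) = (4 - 11)/15 = -0.466667.
Step 4: Exact two-sided p-value (enumerate n! = 720 permutations of y under H0): p = 0.272222.
Step 5: alpha = 0.1. fail to reject H0.

tau_b = -0.4667 (C=4, D=11), p = 0.272222, fail to reject H0.


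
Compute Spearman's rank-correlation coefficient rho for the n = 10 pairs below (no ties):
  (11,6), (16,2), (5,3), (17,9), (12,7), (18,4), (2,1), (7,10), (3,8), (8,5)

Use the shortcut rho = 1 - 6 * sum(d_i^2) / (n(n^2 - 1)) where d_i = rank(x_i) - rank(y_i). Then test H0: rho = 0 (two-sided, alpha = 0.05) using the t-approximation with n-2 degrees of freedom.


Step 1: Rank x and y separately (midranks; no ties here).
rank(x): 11->6, 16->8, 5->3, 17->9, 12->7, 18->10, 2->1, 7->4, 3->2, 8->5
rank(y): 6->6, 2->2, 3->3, 9->9, 7->7, 4->4, 1->1, 10->10, 8->8, 5->5
Step 2: d_i = R_x(i) - R_y(i); compute d_i^2.
  (6-6)^2=0, (8-2)^2=36, (3-3)^2=0, (9-9)^2=0, (7-7)^2=0, (10-4)^2=36, (1-1)^2=0, (4-10)^2=36, (2-8)^2=36, (5-5)^2=0
sum(d^2) = 144.
Step 3: rho = 1 - 6*144 / (10*(10^2 - 1)) = 1 - 864/990 = 0.127273.
Step 4: Under H0, t = rho * sqrt((n-2)/(1-rho^2)) = 0.3629 ~ t(8).
Step 5: Two-sided p-value from the t-distribution with 8 df = 0.726057.
Step 6: alpha = 0.05. fail to reject H0.

rho = 0.1273, p = 0.726057, fail to reject H0 at alpha = 0.05.


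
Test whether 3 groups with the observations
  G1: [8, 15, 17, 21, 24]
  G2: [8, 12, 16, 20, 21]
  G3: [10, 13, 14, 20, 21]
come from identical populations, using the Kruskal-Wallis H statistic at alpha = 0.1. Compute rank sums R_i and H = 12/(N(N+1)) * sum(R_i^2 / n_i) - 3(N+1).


Step 1: Combine all N = 15 observations and assign midranks.
sorted (value, group, rank): (8,G1,1.5), (8,G2,1.5), (10,G3,3), (12,G2,4), (13,G3,5), (14,G3,6), (15,G1,7), (16,G2,8), (17,G1,9), (20,G2,10.5), (20,G3,10.5), (21,G1,13), (21,G2,13), (21,G3,13), (24,G1,15)
Step 2: Sum ranks within each group.
R_1 = 45.5 (n_1 = 5)
R_2 = 37 (n_2 = 5)
R_3 = 37.5 (n_3 = 5)
Step 3: H = 12/(N(N+1)) * sum(R_i^2/n_i) - 3(N+1)
     = 12/(15*16) * (45.5^2/5 + 37^2/5 + 37.5^2/5) - 3*16
     = 0.050000 * 969.1 - 48
     = 0.455000.
Step 4: Ties present; correction factor C = 1 - 36/(15^3 - 15) = 0.989286. Corrected H = 0.455000 / 0.989286 = 0.459928.
Step 5: Under H0, H ~ chi^2(2); p-value = 0.794562.
Step 6: alpha = 0.1. fail to reject H0.

H = 0.4599, df = 2, p = 0.794562, fail to reject H0.


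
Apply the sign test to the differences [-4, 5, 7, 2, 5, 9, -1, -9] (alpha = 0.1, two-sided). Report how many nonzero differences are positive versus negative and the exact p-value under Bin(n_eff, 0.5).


Step 1: Discard zero differences. Original n = 8; n_eff = number of nonzero differences = 8.
Nonzero differences (with sign): -4, +5, +7, +2, +5, +9, -1, -9
Step 2: Count signs: positive = 5, negative = 3.
Step 3: Under H0: P(positive) = 0.5, so the number of positives S ~ Bin(8, 0.5).
Step 4: Two-sided exact p-value = sum of Bin(8,0.5) probabilities at or below the observed probability = 0.726562.
Step 5: alpha = 0.1. fail to reject H0.

n_eff = 8, pos = 5, neg = 3, p = 0.726562, fail to reject H0.


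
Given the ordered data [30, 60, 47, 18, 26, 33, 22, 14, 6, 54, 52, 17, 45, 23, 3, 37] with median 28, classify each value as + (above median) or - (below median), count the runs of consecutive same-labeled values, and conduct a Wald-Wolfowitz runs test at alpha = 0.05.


Step 1: Compute median = 28; label A = above, B = below.
Labels in order: AAABBABBBAABABBA  (n_A = 8, n_B = 8)
Step 2: Count runs R = 9.
Step 3: Under H0 (random ordering), E[R] = 2*n_A*n_B/(n_A+n_B) + 1 = 2*8*8/16 + 1 = 9.0000.
        Var[R] = 2*n_A*n_B*(2*n_A*n_B - n_A - n_B) / ((n_A+n_B)^2 * (n_A+n_B-1)) = 14336/3840 = 3.7333.
        SD[R] = 1.9322.
Step 4: R = E[R], so z = 0 with no continuity correction.
Step 5: Two-sided p-value via normal approximation = 2*(1 - Phi(|z|)) = 1.000000.
Step 6: alpha = 0.05. fail to reject H0.

R = 9, z = 0.0000, p = 1.000000, fail to reject H0.


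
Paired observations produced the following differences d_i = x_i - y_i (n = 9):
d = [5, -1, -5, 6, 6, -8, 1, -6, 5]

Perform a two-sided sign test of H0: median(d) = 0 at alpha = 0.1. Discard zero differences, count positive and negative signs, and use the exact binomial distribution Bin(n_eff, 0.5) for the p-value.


Step 1: Discard zero differences. Original n = 9; n_eff = number of nonzero differences = 9.
Nonzero differences (with sign): +5, -1, -5, +6, +6, -8, +1, -6, +5
Step 2: Count signs: positive = 5, negative = 4.
Step 3: Under H0: P(positive) = 0.5, so the number of positives S ~ Bin(9, 0.5).
Step 4: Two-sided exact p-value = sum of Bin(9,0.5) probabilities at or below the observed probability = 1.000000.
Step 5: alpha = 0.1. fail to reject H0.

n_eff = 9, pos = 5, neg = 4, p = 1.000000, fail to reject H0.


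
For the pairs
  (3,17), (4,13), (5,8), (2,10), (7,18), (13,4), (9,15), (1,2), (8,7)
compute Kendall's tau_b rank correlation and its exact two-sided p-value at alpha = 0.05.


Step 1: Enumerate the 36 unordered pairs (i,j) with i<j and classify each by sign(x_j-x_i) * sign(y_j-y_i).
  (1,2):dx=+1,dy=-4->D; (1,3):dx=+2,dy=-9->D; (1,4):dx=-1,dy=-7->C; (1,5):dx=+4,dy=+1->C
  (1,6):dx=+10,dy=-13->D; (1,7):dx=+6,dy=-2->D; (1,8):dx=-2,dy=-15->C; (1,9):dx=+5,dy=-10->D
  (2,3):dx=+1,dy=-5->D; (2,4):dx=-2,dy=-3->C; (2,5):dx=+3,dy=+5->C; (2,6):dx=+9,dy=-9->D
  (2,7):dx=+5,dy=+2->C; (2,8):dx=-3,dy=-11->C; (2,9):dx=+4,dy=-6->D; (3,4):dx=-3,dy=+2->D
  (3,5):dx=+2,dy=+10->C; (3,6):dx=+8,dy=-4->D; (3,7):dx=+4,dy=+7->C; (3,8):dx=-4,dy=-6->C
  (3,9):dx=+3,dy=-1->D; (4,5):dx=+5,dy=+8->C; (4,6):dx=+11,dy=-6->D; (4,7):dx=+7,dy=+5->C
  (4,8):dx=-1,dy=-8->C; (4,9):dx=+6,dy=-3->D; (5,6):dx=+6,dy=-14->D; (5,7):dx=+2,dy=-3->D
  (5,8):dx=-6,dy=-16->C; (5,9):dx=+1,dy=-11->D; (6,7):dx=-4,dy=+11->D; (6,8):dx=-12,dy=-2->C
  (6,9):dx=-5,dy=+3->D; (7,8):dx=-8,dy=-13->C; (7,9):dx=-1,dy=-8->C; (8,9):dx=+7,dy=+5->C
Step 2: C = 18, D = 18, total pairs = 36.
Step 3: tau = (C - D)/(n(n-1)/2) = (18 - 18)/36 = 0.000000.
Step 4: Exact two-sided p-value (enumerate n! = 362880 permutations of y under H0): p = 1.000000.
Step 5: alpha = 0.05. fail to reject H0.

tau_b = 0.0000 (C=18, D=18), p = 1.000000, fail to reject H0.


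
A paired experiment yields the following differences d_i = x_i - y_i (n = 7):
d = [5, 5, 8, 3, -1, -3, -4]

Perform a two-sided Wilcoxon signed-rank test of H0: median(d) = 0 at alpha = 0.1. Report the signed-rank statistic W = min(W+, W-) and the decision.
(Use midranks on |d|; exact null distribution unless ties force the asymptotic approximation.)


Step 1: Drop any zero differences (none here) and take |d_i|.
|d| = [5, 5, 8, 3, 1, 3, 4]
Step 2: Midrank |d_i| (ties get averaged ranks).
ranks: |5|->5.5, |5|->5.5, |8|->7, |3|->2.5, |1|->1, |3|->2.5, |4|->4
Step 3: Attach original signs; sum ranks with positive sign and with negative sign.
W+ = 5.5 + 5.5 + 7 + 2.5 = 20.5
W- = 1 + 2.5 + 4 = 7.5
(Check: W+ + W- = 28 should equal n(n+1)/2 = 28.)
Step 4: Test statistic W = min(W+, W-) = 7.5.
Step 5: Ties in |d|, so use the tie-corrected normal approximation.
        E[W] = n(n+1)/4 = 7*8/4 = 14.
        Tie groups: |d|=3 (t=2), |d|=5 (t=2); sum(t^3 - t) = 12.
        Var[W] = n(n+1)(2n+1)/24 - sum(t^3-t)/48 = 840/24 - 12/48 = 34.75.
        z = (W - E[W]) / sqrt(Var[W]) = (7.5 - 14) / 5.8949 = -1.1026.
        Two-sided p = 2*Phi(z) = 0.270181.
Step 6: alpha = 0.1. fail to reject H0.

W+ = 20.5, W- = 7.5, W = min = 7.5, p = 0.270181, fail to reject H0.


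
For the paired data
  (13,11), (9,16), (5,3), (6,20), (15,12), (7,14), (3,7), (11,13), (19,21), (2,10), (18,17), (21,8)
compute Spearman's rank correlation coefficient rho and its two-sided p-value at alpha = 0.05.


Step 1: Rank x and y separately (midranks; no ties here).
rank(x): 13->8, 9->6, 5->3, 6->4, 15->9, 7->5, 3->2, 11->7, 19->11, 2->1, 18->10, 21->12
rank(y): 11->5, 16->9, 3->1, 20->11, 12->6, 14->8, 7->2, 13->7, 21->12, 10->4, 17->10, 8->3
Step 2: d_i = R_x(i) - R_y(i); compute d_i^2.
  (8-5)^2=9, (6-9)^2=9, (3-1)^2=4, (4-11)^2=49, (9-6)^2=9, (5-8)^2=9, (2-2)^2=0, (7-7)^2=0, (11-12)^2=1, (1-4)^2=9, (10-10)^2=0, (12-3)^2=81
sum(d^2) = 180.
Step 3: rho = 1 - 6*180 / (12*(12^2 - 1)) = 1 - 1080/1716 = 0.370629.
Step 4: Under H0, t = rho * sqrt((n-2)/(1-rho^2)) = 1.2619 ~ t(10).
Step 5: Two-sided p-value from the t-distribution with 10 df = 0.235621.
Step 6: alpha = 0.05. fail to reject H0.

rho = 0.3706, p = 0.235621, fail to reject H0 at alpha = 0.05.


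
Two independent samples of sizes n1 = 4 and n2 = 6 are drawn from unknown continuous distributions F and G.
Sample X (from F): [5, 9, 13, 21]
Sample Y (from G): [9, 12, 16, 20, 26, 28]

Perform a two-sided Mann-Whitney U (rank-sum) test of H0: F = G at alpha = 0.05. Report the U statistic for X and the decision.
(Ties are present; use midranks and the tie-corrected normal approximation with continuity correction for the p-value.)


Step 1: Combine and sort all 10 observations; assign midranks.
sorted (value, group): (5,X), (9,X), (9,Y), (12,Y), (13,X), (16,Y), (20,Y), (21,X), (26,Y), (28,Y)
ranks: 5->1, 9->2.5, 9->2.5, 12->4, 13->5, 16->6, 20->7, 21->8, 26->9, 28->10
Step 2: Rank sum for X: R1 = 1 + 2.5 + 5 + 8 = 16.5.
Step 3: U_X = R1 - n1(n1+1)/2 = 16.5 - 4*5/2 = 16.5 - 10 = 6.5.
       U_Y = n1*n2 - U_X = 24 - 6.5 = 17.5.
Step 4: Ties are present, so use the tie-corrected normal approximation (with continuity correction) for the p-value.
Step 5: p-value = 0.284958; compare to alpha = 0.05. fail to reject H0.

U_X = 6.5, p = 0.284958, fail to reject H0 at alpha = 0.05.


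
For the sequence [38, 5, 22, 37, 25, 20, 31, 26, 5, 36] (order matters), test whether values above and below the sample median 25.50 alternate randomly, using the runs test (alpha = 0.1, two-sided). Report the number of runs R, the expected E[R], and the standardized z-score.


Step 1: Compute median = 25.50; label A = above, B = below.
Labels in order: ABBABBAABA  (n_A = 5, n_B = 5)
Step 2: Count runs R = 7.
Step 3: Under H0 (random ordering), E[R] = 2*n_A*n_B/(n_A+n_B) + 1 = 2*5*5/10 + 1 = 6.0000.
        Var[R] = 2*n_A*n_B*(2*n_A*n_B - n_A - n_B) / ((n_A+n_B)^2 * (n_A+n_B-1)) = 2000/900 = 2.2222.
        SD[R] = 1.4907.
Step 4: Continuity-corrected z = (R - 0.5 - E[R]) / SD[R] = (7 - 0.5 - 6.0000) / 1.4907 = 0.3354.
Step 5: Two-sided p-value via normal approximation = 2*(1 - Phi(|z|)) = 0.737316.
Step 6: alpha = 0.1. fail to reject H0.

R = 7, z = 0.3354, p = 0.737316, fail to reject H0.


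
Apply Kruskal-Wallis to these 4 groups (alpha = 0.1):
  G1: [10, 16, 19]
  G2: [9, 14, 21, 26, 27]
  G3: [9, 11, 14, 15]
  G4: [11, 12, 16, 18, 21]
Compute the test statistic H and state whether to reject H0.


Step 1: Combine all N = 17 observations and assign midranks.
sorted (value, group, rank): (9,G2,1.5), (9,G3,1.5), (10,G1,3), (11,G3,4.5), (11,G4,4.5), (12,G4,6), (14,G2,7.5), (14,G3,7.5), (15,G3,9), (16,G1,10.5), (16,G4,10.5), (18,G4,12), (19,G1,13), (21,G2,14.5), (21,G4,14.5), (26,G2,16), (27,G2,17)
Step 2: Sum ranks within each group.
R_1 = 26.5 (n_1 = 3)
R_2 = 56.5 (n_2 = 5)
R_3 = 22.5 (n_3 = 4)
R_4 = 47.5 (n_4 = 5)
Step 3: H = 12/(N(N+1)) * sum(R_i^2/n_i) - 3(N+1)
     = 12/(17*18) * (26.5^2/3 + 56.5^2/5 + 22.5^2/4 + 47.5^2/5) - 3*18
     = 0.039216 * 1450.35 - 54
     = 2.876307.
Step 4: Ties present; correction factor C = 1 - 30/(17^3 - 17) = 0.993873. Corrected H = 2.876307 / 0.993873 = 2.894040.
Step 5: Under H0, H ~ chi^2(3); p-value = 0.408252.
Step 6: alpha = 0.1. fail to reject H0.

H = 2.8940, df = 3, p = 0.408252, fail to reject H0.


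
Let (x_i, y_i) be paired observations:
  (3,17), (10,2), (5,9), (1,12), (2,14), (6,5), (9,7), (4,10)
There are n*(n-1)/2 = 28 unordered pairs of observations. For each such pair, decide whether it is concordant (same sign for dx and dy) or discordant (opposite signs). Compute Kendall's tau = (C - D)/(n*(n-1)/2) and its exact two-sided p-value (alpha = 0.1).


Step 1: Enumerate the 28 unordered pairs (i,j) with i<j and classify each by sign(x_j-x_i) * sign(y_j-y_i).
  (1,2):dx=+7,dy=-15->D; (1,3):dx=+2,dy=-8->D; (1,4):dx=-2,dy=-5->C; (1,5):dx=-1,dy=-3->C
  (1,6):dx=+3,dy=-12->D; (1,7):dx=+6,dy=-10->D; (1,8):dx=+1,dy=-7->D; (2,3):dx=-5,dy=+7->D
  (2,4):dx=-9,dy=+10->D; (2,5):dx=-8,dy=+12->D; (2,6):dx=-4,dy=+3->D; (2,7):dx=-1,dy=+5->D
  (2,8):dx=-6,dy=+8->D; (3,4):dx=-4,dy=+3->D; (3,5):dx=-3,dy=+5->D; (3,6):dx=+1,dy=-4->D
  (3,7):dx=+4,dy=-2->D; (3,8):dx=-1,dy=+1->D; (4,5):dx=+1,dy=+2->C; (4,6):dx=+5,dy=-7->D
  (4,7):dx=+8,dy=-5->D; (4,8):dx=+3,dy=-2->D; (5,6):dx=+4,dy=-9->D; (5,7):dx=+7,dy=-7->D
  (5,8):dx=+2,dy=-4->D; (6,7):dx=+3,dy=+2->C; (6,8):dx=-2,dy=+5->D; (7,8):dx=-5,dy=+3->D
Step 2: C = 4, D = 24, total pairs = 28.
Step 3: tau = (C - D)/(n(n-1)/2) = (4 - 24)/28 = -0.714286.
Step 4: Exact two-sided p-value (enumerate n! = 40320 permutations of y under H0): p = 0.014137.
Step 5: alpha = 0.1. reject H0.

tau_b = -0.7143 (C=4, D=24), p = 0.014137, reject H0.


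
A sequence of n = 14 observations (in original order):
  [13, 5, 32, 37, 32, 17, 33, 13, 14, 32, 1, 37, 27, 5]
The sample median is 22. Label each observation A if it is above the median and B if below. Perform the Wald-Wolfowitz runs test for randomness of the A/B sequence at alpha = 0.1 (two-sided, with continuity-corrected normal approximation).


Step 1: Compute median = 22; label A = above, B = below.
Labels in order: BBAAABABBABAAB  (n_A = 7, n_B = 7)
Step 2: Count runs R = 9.
Step 3: Under H0 (random ordering), E[R] = 2*n_A*n_B/(n_A+n_B) + 1 = 2*7*7/14 + 1 = 8.0000.
        Var[R] = 2*n_A*n_B*(2*n_A*n_B - n_A - n_B) / ((n_A+n_B)^2 * (n_A+n_B-1)) = 8232/2548 = 3.2308.
        SD[R] = 1.7974.
Step 4: Continuity-corrected z = (R - 0.5 - E[R]) / SD[R] = (9 - 0.5 - 8.0000) / 1.7974 = 0.2782.
Step 5: Two-sided p-value via normal approximation = 2*(1 - Phi(|z|)) = 0.780879.
Step 6: alpha = 0.1. fail to reject H0.

R = 9, z = 0.2782, p = 0.780879, fail to reject H0.


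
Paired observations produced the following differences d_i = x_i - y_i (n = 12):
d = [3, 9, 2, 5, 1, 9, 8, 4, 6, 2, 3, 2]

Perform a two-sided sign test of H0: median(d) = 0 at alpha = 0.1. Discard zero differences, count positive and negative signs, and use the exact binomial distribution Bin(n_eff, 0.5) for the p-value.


Step 1: Discard zero differences. Original n = 12; n_eff = number of nonzero differences = 12.
Nonzero differences (with sign): +3, +9, +2, +5, +1, +9, +8, +4, +6, +2, +3, +2
Step 2: Count signs: positive = 12, negative = 0.
Step 3: Under H0: P(positive) = 0.5, so the number of positives S ~ Bin(12, 0.5).
Step 4: Two-sided exact p-value = sum of Bin(12,0.5) probabilities at or below the observed probability = 0.000488.
Step 5: alpha = 0.1. reject H0.

n_eff = 12, pos = 12, neg = 0, p = 0.000488, reject H0.


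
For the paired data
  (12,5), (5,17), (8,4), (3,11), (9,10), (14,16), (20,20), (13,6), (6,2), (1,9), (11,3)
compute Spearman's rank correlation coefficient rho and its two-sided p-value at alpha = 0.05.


Step 1: Rank x and y separately (midranks; no ties here).
rank(x): 12->8, 5->3, 8->5, 3->2, 9->6, 14->10, 20->11, 13->9, 6->4, 1->1, 11->7
rank(y): 5->4, 17->10, 4->3, 11->8, 10->7, 16->9, 20->11, 6->5, 2->1, 9->6, 3->2
Step 2: d_i = R_x(i) - R_y(i); compute d_i^2.
  (8-4)^2=16, (3-10)^2=49, (5-3)^2=4, (2-8)^2=36, (6-7)^2=1, (10-9)^2=1, (11-11)^2=0, (9-5)^2=16, (4-1)^2=9, (1-6)^2=25, (7-2)^2=25
sum(d^2) = 182.
Step 3: rho = 1 - 6*182 / (11*(11^2 - 1)) = 1 - 1092/1320 = 0.172727.
Step 4: Under H0, t = rho * sqrt((n-2)/(1-rho^2)) = 0.5261 ~ t(9).
Step 5: Two-sided p-value from the t-distribution with 9 df = 0.611542.
Step 6: alpha = 0.05. fail to reject H0.

rho = 0.1727, p = 0.611542, fail to reject H0 at alpha = 0.05.


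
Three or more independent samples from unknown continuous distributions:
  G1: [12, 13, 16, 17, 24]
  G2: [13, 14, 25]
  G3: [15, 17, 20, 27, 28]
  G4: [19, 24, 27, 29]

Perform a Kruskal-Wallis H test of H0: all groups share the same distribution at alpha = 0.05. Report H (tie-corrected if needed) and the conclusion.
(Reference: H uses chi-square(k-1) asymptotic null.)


Step 1: Combine all N = 17 observations and assign midranks.
sorted (value, group, rank): (12,G1,1), (13,G1,2.5), (13,G2,2.5), (14,G2,4), (15,G3,5), (16,G1,6), (17,G1,7.5), (17,G3,7.5), (19,G4,9), (20,G3,10), (24,G1,11.5), (24,G4,11.5), (25,G2,13), (27,G3,14.5), (27,G4,14.5), (28,G3,16), (29,G4,17)
Step 2: Sum ranks within each group.
R_1 = 28.5 (n_1 = 5)
R_2 = 19.5 (n_2 = 3)
R_3 = 53 (n_3 = 5)
R_4 = 52 (n_4 = 4)
Step 3: H = 12/(N(N+1)) * sum(R_i^2/n_i) - 3(N+1)
     = 12/(17*18) * (28.5^2/5 + 19.5^2/3 + 53^2/5 + 52^2/4) - 3*18
     = 0.039216 * 1527 - 54
     = 5.882353.
Step 4: Ties present; correction factor C = 1 - 24/(17^3 - 17) = 0.995098. Corrected H = 5.882353 / 0.995098 = 5.911330.
Step 5: Under H0, H ~ chi^2(3); p-value = 0.116005.
Step 6: alpha = 0.05. fail to reject H0.

H = 5.9113, df = 3, p = 0.116005, fail to reject H0.


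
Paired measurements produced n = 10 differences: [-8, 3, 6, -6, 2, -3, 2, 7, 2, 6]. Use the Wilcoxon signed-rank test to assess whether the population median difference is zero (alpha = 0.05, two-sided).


Step 1: Drop any zero differences (none here) and take |d_i|.
|d| = [8, 3, 6, 6, 2, 3, 2, 7, 2, 6]
Step 2: Midrank |d_i| (ties get averaged ranks).
ranks: |8|->10, |3|->4.5, |6|->7, |6|->7, |2|->2, |3|->4.5, |2|->2, |7|->9, |2|->2, |6|->7
Step 3: Attach original signs; sum ranks with positive sign and with negative sign.
W+ = 4.5 + 7 + 2 + 2 + 9 + 2 + 7 = 33.5
W- = 10 + 7 + 4.5 = 21.5
(Check: W+ + W- = 55 should equal n(n+1)/2 = 55.)
Step 4: Test statistic W = min(W+, W-) = 21.5.
Step 5: Ties in |d|, so use the tie-corrected normal approximation.
        E[W] = n(n+1)/4 = 10*11/4 = 27.5.
        Tie groups: |d|=2 (t=3), |d|=3 (t=2), |d|=6 (t=3); sum(t^3 - t) = 54.
        Var[W] = n(n+1)(2n+1)/24 - sum(t^3-t)/48 = 2310/24 - 54/48 = 95.125.
        z = (W - E[W]) / sqrt(Var[W]) = (21.5 - 27.5) / 9.7532 = -0.6152.
        Two-sided p = 2*Phi(z) = 0.538434.
Step 6: alpha = 0.05. fail to reject H0.

W+ = 33.5, W- = 21.5, W = min = 21.5, p = 0.538434, fail to reject H0.


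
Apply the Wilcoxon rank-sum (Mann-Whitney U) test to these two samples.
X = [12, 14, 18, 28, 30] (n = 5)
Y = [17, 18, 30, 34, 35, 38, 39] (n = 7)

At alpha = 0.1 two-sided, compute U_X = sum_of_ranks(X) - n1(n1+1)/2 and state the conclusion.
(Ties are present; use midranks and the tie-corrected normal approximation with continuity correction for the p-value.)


Step 1: Combine and sort all 12 observations; assign midranks.
sorted (value, group): (12,X), (14,X), (17,Y), (18,X), (18,Y), (28,X), (30,X), (30,Y), (34,Y), (35,Y), (38,Y), (39,Y)
ranks: 12->1, 14->2, 17->3, 18->4.5, 18->4.5, 28->6, 30->7.5, 30->7.5, 34->9, 35->10, 38->11, 39->12
Step 2: Rank sum for X: R1 = 1 + 2 + 4.5 + 6 + 7.5 = 21.
Step 3: U_X = R1 - n1(n1+1)/2 = 21 - 5*6/2 = 21 - 15 = 6.
       U_Y = n1*n2 - U_X = 35 - 6 = 29.
Step 4: Ties are present, so use the tie-corrected normal approximation (with continuity correction) for the p-value.
Step 5: p-value = 0.073025; compare to alpha = 0.1. reject H0.

U_X = 6, p = 0.073025, reject H0 at alpha = 0.1.


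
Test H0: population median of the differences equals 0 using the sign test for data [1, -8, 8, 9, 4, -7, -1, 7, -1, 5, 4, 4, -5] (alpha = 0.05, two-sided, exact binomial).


Step 1: Discard zero differences. Original n = 13; n_eff = number of nonzero differences = 13.
Nonzero differences (with sign): +1, -8, +8, +9, +4, -7, -1, +7, -1, +5, +4, +4, -5
Step 2: Count signs: positive = 8, negative = 5.
Step 3: Under H0: P(positive) = 0.5, so the number of positives S ~ Bin(13, 0.5).
Step 4: Two-sided exact p-value = sum of Bin(13,0.5) probabilities at or below the observed probability = 0.581055.
Step 5: alpha = 0.05. fail to reject H0.

n_eff = 13, pos = 8, neg = 5, p = 0.581055, fail to reject H0.


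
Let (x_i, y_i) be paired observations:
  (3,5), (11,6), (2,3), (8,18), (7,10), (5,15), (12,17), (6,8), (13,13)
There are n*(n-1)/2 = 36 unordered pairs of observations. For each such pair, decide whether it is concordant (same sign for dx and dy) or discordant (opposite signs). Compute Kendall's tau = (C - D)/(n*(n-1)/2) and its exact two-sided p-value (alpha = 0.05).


Step 1: Enumerate the 36 unordered pairs (i,j) with i<j and classify each by sign(x_j-x_i) * sign(y_j-y_i).
  (1,2):dx=+8,dy=+1->C; (1,3):dx=-1,dy=-2->C; (1,4):dx=+5,dy=+13->C; (1,5):dx=+4,dy=+5->C
  (1,6):dx=+2,dy=+10->C; (1,7):dx=+9,dy=+12->C; (1,8):dx=+3,dy=+3->C; (1,9):dx=+10,dy=+8->C
  (2,3):dx=-9,dy=-3->C; (2,4):dx=-3,dy=+12->D; (2,5):dx=-4,dy=+4->D; (2,6):dx=-6,dy=+9->D
  (2,7):dx=+1,dy=+11->C; (2,8):dx=-5,dy=+2->D; (2,9):dx=+2,dy=+7->C; (3,4):dx=+6,dy=+15->C
  (3,5):dx=+5,dy=+7->C; (3,6):dx=+3,dy=+12->C; (3,7):dx=+10,dy=+14->C; (3,8):dx=+4,dy=+5->C
  (3,9):dx=+11,dy=+10->C; (4,5):dx=-1,dy=-8->C; (4,6):dx=-3,dy=-3->C; (4,7):dx=+4,dy=-1->D
  (4,8):dx=-2,dy=-10->C; (4,9):dx=+5,dy=-5->D; (5,6):dx=-2,dy=+5->D; (5,7):dx=+5,dy=+7->C
  (5,8):dx=-1,dy=-2->C; (5,9):dx=+6,dy=+3->C; (6,7):dx=+7,dy=+2->C; (6,8):dx=+1,dy=-7->D
  (6,9):dx=+8,dy=-2->D; (7,8):dx=-6,dy=-9->C; (7,9):dx=+1,dy=-4->D; (8,9):dx=+7,dy=+5->C
Step 2: C = 26, D = 10, total pairs = 36.
Step 3: tau = (C - D)/(n(n-1)/2) = (26 - 10)/36 = 0.444444.
Step 4: Exact two-sided p-value (enumerate n! = 362880 permutations of y under H0): p = 0.119439.
Step 5: alpha = 0.05. fail to reject H0.

tau_b = 0.4444 (C=26, D=10), p = 0.119439, fail to reject H0.


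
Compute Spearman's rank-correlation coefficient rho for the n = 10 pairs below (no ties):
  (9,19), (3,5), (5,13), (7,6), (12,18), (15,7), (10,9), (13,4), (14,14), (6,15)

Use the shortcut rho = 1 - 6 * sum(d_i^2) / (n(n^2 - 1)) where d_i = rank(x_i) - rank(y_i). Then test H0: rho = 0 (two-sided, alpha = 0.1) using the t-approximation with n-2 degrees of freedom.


Step 1: Rank x and y separately (midranks; no ties here).
rank(x): 9->5, 3->1, 5->2, 7->4, 12->7, 15->10, 10->6, 13->8, 14->9, 6->3
rank(y): 19->10, 5->2, 13->6, 6->3, 18->9, 7->4, 9->5, 4->1, 14->7, 15->8
Step 2: d_i = R_x(i) - R_y(i); compute d_i^2.
  (5-10)^2=25, (1-2)^2=1, (2-6)^2=16, (4-3)^2=1, (7-9)^2=4, (10-4)^2=36, (6-5)^2=1, (8-1)^2=49, (9-7)^2=4, (3-8)^2=25
sum(d^2) = 162.
Step 3: rho = 1 - 6*162 / (10*(10^2 - 1)) = 1 - 972/990 = 0.018182.
Step 4: Under H0, t = rho * sqrt((n-2)/(1-rho^2)) = 0.0514 ~ t(8).
Step 5: Two-sided p-value from the t-distribution with 8 df = 0.960240.
Step 6: alpha = 0.1. fail to reject H0.

rho = 0.0182, p = 0.960240, fail to reject H0 at alpha = 0.1.


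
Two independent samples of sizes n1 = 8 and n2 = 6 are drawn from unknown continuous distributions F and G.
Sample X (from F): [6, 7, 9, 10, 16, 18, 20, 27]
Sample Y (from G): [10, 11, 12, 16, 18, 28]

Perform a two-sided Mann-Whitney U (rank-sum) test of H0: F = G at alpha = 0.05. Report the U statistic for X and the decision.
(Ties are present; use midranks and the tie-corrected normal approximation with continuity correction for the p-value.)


Step 1: Combine and sort all 14 observations; assign midranks.
sorted (value, group): (6,X), (7,X), (9,X), (10,X), (10,Y), (11,Y), (12,Y), (16,X), (16,Y), (18,X), (18,Y), (20,X), (27,X), (28,Y)
ranks: 6->1, 7->2, 9->3, 10->4.5, 10->4.5, 11->6, 12->7, 16->8.5, 16->8.5, 18->10.5, 18->10.5, 20->12, 27->13, 28->14
Step 2: Rank sum for X: R1 = 1 + 2 + 3 + 4.5 + 8.5 + 10.5 + 12 + 13 = 54.5.
Step 3: U_X = R1 - n1(n1+1)/2 = 54.5 - 8*9/2 = 54.5 - 36 = 18.5.
       U_Y = n1*n2 - U_X = 48 - 18.5 = 29.5.
Step 4: Ties are present, so use the tie-corrected normal approximation (with continuity correction) for the p-value.
Step 5: p-value = 0.517221; compare to alpha = 0.05. fail to reject H0.

U_X = 18.5, p = 0.517221, fail to reject H0 at alpha = 0.05.


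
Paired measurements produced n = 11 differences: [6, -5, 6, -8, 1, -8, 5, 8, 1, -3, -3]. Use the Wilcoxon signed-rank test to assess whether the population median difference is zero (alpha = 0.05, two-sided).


Step 1: Drop any zero differences (none here) and take |d_i|.
|d| = [6, 5, 6, 8, 1, 8, 5, 8, 1, 3, 3]
Step 2: Midrank |d_i| (ties get averaged ranks).
ranks: |6|->7.5, |5|->5.5, |6|->7.5, |8|->10, |1|->1.5, |8|->10, |5|->5.5, |8|->10, |1|->1.5, |3|->3.5, |3|->3.5
Step 3: Attach original signs; sum ranks with positive sign and with negative sign.
W+ = 7.5 + 7.5 + 1.5 + 5.5 + 10 + 1.5 = 33.5
W- = 5.5 + 10 + 10 + 3.5 + 3.5 = 32.5
(Check: W+ + W- = 66 should equal n(n+1)/2 = 66.)
Step 4: Test statistic W = min(W+, W-) = 32.5.
Step 5: Ties in |d|, so use the tie-corrected normal approximation.
        E[W] = n(n+1)/4 = 11*12/4 = 33.
        Tie groups: |d|=1 (t=2), |d|=3 (t=2), |d|=5 (t=2), |d|=6 (t=2), |d|=8 (t=3); sum(t^3 - t) = 48.
        Var[W] = n(n+1)(2n+1)/24 - sum(t^3-t)/48 = 3036/24 - 48/48 = 125.5.
        z = (W - E[W]) / sqrt(Var[W]) = (32.5 - 33) / 11.2027 = -0.0446.
        Two-sided p = 2*Phi(z) = 0.964400.
Step 6: alpha = 0.05. fail to reject H0.

W+ = 33.5, W- = 32.5, W = min = 32.5, p = 0.964400, fail to reject H0.


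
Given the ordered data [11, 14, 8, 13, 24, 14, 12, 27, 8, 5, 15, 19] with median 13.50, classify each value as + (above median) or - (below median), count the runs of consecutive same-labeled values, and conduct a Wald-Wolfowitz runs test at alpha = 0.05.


Step 1: Compute median = 13.50; label A = above, B = below.
Labels in order: BABBAABABBAA  (n_A = 6, n_B = 6)
Step 2: Count runs R = 8.
Step 3: Under H0 (random ordering), E[R] = 2*n_A*n_B/(n_A+n_B) + 1 = 2*6*6/12 + 1 = 7.0000.
        Var[R] = 2*n_A*n_B*(2*n_A*n_B - n_A - n_B) / ((n_A+n_B)^2 * (n_A+n_B-1)) = 4320/1584 = 2.7273.
        SD[R] = 1.6514.
Step 4: Continuity-corrected z = (R - 0.5 - E[R]) / SD[R] = (8 - 0.5 - 7.0000) / 1.6514 = 0.3028.
Step 5: Two-sided p-value via normal approximation = 2*(1 - Phi(|z|)) = 0.762069.
Step 6: alpha = 0.05. fail to reject H0.

R = 8, z = 0.3028, p = 0.762069, fail to reject H0.


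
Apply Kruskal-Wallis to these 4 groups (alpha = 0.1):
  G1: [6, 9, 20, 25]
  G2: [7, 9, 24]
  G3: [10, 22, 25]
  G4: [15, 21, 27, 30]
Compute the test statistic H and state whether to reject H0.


Step 1: Combine all N = 14 observations and assign midranks.
sorted (value, group, rank): (6,G1,1), (7,G2,2), (9,G1,3.5), (9,G2,3.5), (10,G3,5), (15,G4,6), (20,G1,7), (21,G4,8), (22,G3,9), (24,G2,10), (25,G1,11.5), (25,G3,11.5), (27,G4,13), (30,G4,14)
Step 2: Sum ranks within each group.
R_1 = 23 (n_1 = 4)
R_2 = 15.5 (n_2 = 3)
R_3 = 25.5 (n_3 = 3)
R_4 = 41 (n_4 = 4)
Step 3: H = 12/(N(N+1)) * sum(R_i^2/n_i) - 3(N+1)
     = 12/(14*15) * (23^2/4 + 15.5^2/3 + 25.5^2/3 + 41^2/4) - 3*15
     = 0.057143 * 849.333 - 45
     = 3.533333.
Step 4: Ties present; correction factor C = 1 - 12/(14^3 - 14) = 0.995604. Corrected H = 3.533333 / 0.995604 = 3.548933.
Step 5: Under H0, H ~ chi^2(3); p-value = 0.314471.
Step 6: alpha = 0.1. fail to reject H0.

H = 3.5489, df = 3, p = 0.314471, fail to reject H0.


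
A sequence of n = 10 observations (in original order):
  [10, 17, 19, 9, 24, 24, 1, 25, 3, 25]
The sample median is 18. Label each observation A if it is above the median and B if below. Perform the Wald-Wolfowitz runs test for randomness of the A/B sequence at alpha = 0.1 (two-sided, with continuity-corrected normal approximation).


Step 1: Compute median = 18; label A = above, B = below.
Labels in order: BBABAABABA  (n_A = 5, n_B = 5)
Step 2: Count runs R = 8.
Step 3: Under H0 (random ordering), E[R] = 2*n_A*n_B/(n_A+n_B) + 1 = 2*5*5/10 + 1 = 6.0000.
        Var[R] = 2*n_A*n_B*(2*n_A*n_B - n_A - n_B) / ((n_A+n_B)^2 * (n_A+n_B-1)) = 2000/900 = 2.2222.
        SD[R] = 1.4907.
Step 4: Continuity-corrected z = (R - 0.5 - E[R]) / SD[R] = (8 - 0.5 - 6.0000) / 1.4907 = 1.0062.
Step 5: Two-sided p-value via normal approximation = 2*(1 - Phi(|z|)) = 0.314305.
Step 6: alpha = 0.1. fail to reject H0.

R = 8, z = 1.0062, p = 0.314305, fail to reject H0.
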